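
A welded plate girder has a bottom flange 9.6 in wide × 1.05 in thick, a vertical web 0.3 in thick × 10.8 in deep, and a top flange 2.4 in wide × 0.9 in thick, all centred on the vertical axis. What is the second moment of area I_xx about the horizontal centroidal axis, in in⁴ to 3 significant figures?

I_xx ≈ 317 in⁴

Treat the section as a set of non-overlapping primitives; coordinates are from the bounding-box lower-left.
Bottom plate: 9.6 × 1.05, A = 10.08 in², y = 0.525 in, Ī = 0.9261 in⁴.
Web plate: 0.3 × 10.8, A = 3.24 in², y = 6.45 in, Ī = 31.493 in⁴.
Top plate: 2.4 × 0.9, A = 2.16 in², y = 12.3 in, Ī = 0.1458 in⁴.
Centroid: ȳ = ΣA·y / ΣA = 3.4081 in.
Transfer each piece to the horizontal centroidal axis using Ī + A·d² with d = y − 3.4081:
  bottom plate: d = -2.8831 in → contributes +84.716 in⁴
  web plate: d = 3.0419 in → contributes +61.472 in⁴
  top plate: d = 8.8919 in → contributes +170.93 in⁴
Total I = 317.11 in⁴.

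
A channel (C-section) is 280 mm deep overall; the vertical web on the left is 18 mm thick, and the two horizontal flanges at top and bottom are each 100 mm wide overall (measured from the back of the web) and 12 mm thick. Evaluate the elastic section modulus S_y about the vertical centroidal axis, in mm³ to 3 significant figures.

Split into non-overlapping primitives; take the origin at the lower-left of the bounding box.
Web: 18 × 280, A = 5 040 mm², x = 9 mm, Ī = 136 080 mm⁴.
Top flange (beyond web): 82 × 12, A = 984 mm², x = 59 mm, Ī = 551 368 mm⁴.
Bottom flange (beyond web): 82 × 12, A = 984 mm², x = 59 mm, Ī = 551 368 mm⁴.
Centroid: x̄ = ΣA·x / ΣA = 23.041 mm.
Transfer each piece to the vertical centroidal axis using Ī + A·d² with d = x − 23.041:
  web: d = -14.041 mm → contributes +1 129 728 mm⁴
  top flange (beyond web): d = 35.959 mm → contributes +1 823 722 mm⁴
  bottom flange (beyond web): d = 35.959 mm → contributes +1 823 722 mm⁴
Total I = 4 777 172 mm⁴.
Extreme fibre distance c = 76.959 mm; S = I/c = 62 074 mm³.

S_y ≈ 6.21 × 10⁴ mm³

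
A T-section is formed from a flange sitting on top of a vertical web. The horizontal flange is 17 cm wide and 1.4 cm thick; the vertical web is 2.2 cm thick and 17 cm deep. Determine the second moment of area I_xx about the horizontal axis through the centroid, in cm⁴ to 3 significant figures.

I_xx ≈ 2140 cm⁴

Break the section into simple shapes (no overlaps), measuring from the bottom-left corner of the bounding box.
Flange: 17 × 1.4, A = 23.8 cm², y = 17.7 cm, Ī = 3.8873 cm⁴.
Web: 2.2 × 17, A = 37.4 cm², y = 8.5 cm, Ī = 900.72 cm⁴.
Centroid: ȳ = ΣA·y / ΣA = 12.078 cm.
Transfer each piece to the horizontal axis through the centroid using Ī + A·d² with d = y − 12.078:
  flange: d = 5.6222 cm → contributes +756.19 cm⁴
  web: d = -3.5778 cm → contributes +1379.5 cm⁴
Total I = 2135.6 cm⁴.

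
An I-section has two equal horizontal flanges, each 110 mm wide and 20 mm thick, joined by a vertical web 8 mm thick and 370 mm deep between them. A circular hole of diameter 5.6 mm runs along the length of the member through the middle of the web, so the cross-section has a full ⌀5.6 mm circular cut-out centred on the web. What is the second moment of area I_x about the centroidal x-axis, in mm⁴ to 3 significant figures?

Treat the section as a set of non-overlapping primitives; coordinates are from the bounding-box lower-left.
Bottom flange: 110 × 20, A = 2 200 mm², y = 10 mm, Ī = 73 333 mm⁴.
Web: 8 × 370, A = 2 960 mm², y = 205 mm, Ī = 33 768 667 mm⁴.
Top flange: 110 × 20, A = 2 200 mm², y = 400 mm, Ī = 73 333 mm⁴.
Hole (subtracted): ⌀5.6, A = 24.63 mm², y = 205 mm, Ī = 48.275 mm⁴.
By symmetry the centroid is at mid-height, ȳ = 205 mm.
Transfer each piece to the centroidal x-axis using Ī + A·d² with d = y − 205:
  bottom flange: d = -195 mm → contributes +83 728 333 mm⁴
  web: d = 0 mm → contributes +33 768 667 mm⁴
  top flange: d = 195 mm → contributes +83 728 333 mm⁴
  hole: d = 0 mm → contributes −48.275 mm⁴
Total I = 201 225 285 mm⁴.

I_x ≈ 2.01 × 10⁸ mm⁴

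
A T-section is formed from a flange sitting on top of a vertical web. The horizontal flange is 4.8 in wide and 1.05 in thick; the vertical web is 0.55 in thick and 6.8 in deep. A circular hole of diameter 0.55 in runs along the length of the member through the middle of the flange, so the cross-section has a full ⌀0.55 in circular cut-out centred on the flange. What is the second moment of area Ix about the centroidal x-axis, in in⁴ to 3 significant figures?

Break the section into simple shapes (no overlaps), measuring from the bottom-left corner of the bounding box.
Flange: 4.8 × 1.05, A = 5.04 in², y = 7.325 in, Ī = 0.46305 in⁴.
Web: 0.55 × 6.8, A = 3.74 in², y = 3.4 in, Ī = 14.411 in⁴.
Hole (subtracted): ⌀0.55, A = 0.23758 in², y = 7.325 in, Ī = 0.0044918 in⁴.
Centroid: ȳ = ΣA·y / ΣA = 5.6066 in.
Transfer each piece to the centroidal x-axis using Ī + A·d² with d = y − 5.6066:
  flange: d = 1.7184 in → contributes +15.346 in⁴
  web: d = -2.2066 in → contributes +32.621 in⁴
  hole: d = 1.7184 in → contributes −0.70607 in⁴
Total I = 47.261 in⁴.

Ix ≈ 47.3 in⁴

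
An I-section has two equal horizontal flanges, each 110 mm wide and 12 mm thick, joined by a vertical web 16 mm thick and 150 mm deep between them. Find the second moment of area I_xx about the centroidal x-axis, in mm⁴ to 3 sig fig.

I_xx ≈ 2.19 × 10⁷ mm⁴

Decompose the section into non-overlapping parts with the origin at the bottom-left of its bounding rectangle.
Bottom flange: 110 × 12, A = 1 320 mm², y = 6 mm, Ī = 15 840 mm⁴.
Web: 16 × 150, A = 2 400 mm², y = 87 mm, Ī = 4 500 000 mm⁴.
Top flange: 110 × 12, A = 1 320 mm², y = 168 mm, Ī = 15 840 mm⁴.
By symmetry the centroid is at mid-height, ȳ = 87 mm.
Transfer each piece to the centroidal x-axis using Ī + A·d² with d = y − 87:
  bottom flange: d = -81 mm → contributes +8 676 360 mm⁴
  web: d = 0 mm → contributes +4 500 000 mm⁴
  top flange: d = 81 mm → contributes +8 676 360 mm⁴
Total I = 21 852 720 mm⁴.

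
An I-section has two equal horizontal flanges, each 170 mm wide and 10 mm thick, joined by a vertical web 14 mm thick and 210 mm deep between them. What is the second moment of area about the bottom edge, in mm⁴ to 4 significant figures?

I_base ≈ 1.358 × 10⁸ mm⁴

Break the section into simple shapes (no overlaps), measuring from the bottom-left corner of the bounding box.
Bottom flange: 170 × 10, A = 1 700 mm², y = 5 mm, Ī = 14166.7 mm⁴.
Web: 14 × 210, A = 2 940 mm², y = 115 mm, Ī = 10 804 500 mm⁴.
Top flange: 170 × 10, A = 1 700 mm², y = 225 mm, Ī = 14166.7 mm⁴.
Transfer each piece to a horizontal axis along the bottom face using Ī + A·d² with d = y − 0:
  bottom flange: d = 5 mm → contributes +56666.7 mm⁴
  web: d = 115 mm → contributes +49 686 000 mm⁴
  top flange: d = 225 mm → contributes +86 076 667 mm⁴
Total I = 135 819 333 mm⁴.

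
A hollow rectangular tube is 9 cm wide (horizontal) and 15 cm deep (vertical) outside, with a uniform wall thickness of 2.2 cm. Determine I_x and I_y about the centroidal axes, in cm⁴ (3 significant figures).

I_x ≈ 2070 cm⁴, I_y ≈ 825 cm⁴

Treat the section as a set of non-overlapping primitives; coordinates are from the bounding-box lower-left.
Outer rectangle: 9 × 15, A = 135 cm², y = 7.5 cm, Ī = 2531.3 cm⁴.
Inner void (subtracted): 4.6 × 10.6, A = 48.76 cm², y = 7.5 cm, Ī = 456.56 cm⁴.
By symmetry the centroid is at mid-height, ȳ = 7.5 cm.
All pieces are centred on the centroidal x-axis, so I = ΣĪ (holes subtracted) = 2074.7 cm⁴.
Repeating about the centroidal y-axis gives I_y = 825.27 cm⁴.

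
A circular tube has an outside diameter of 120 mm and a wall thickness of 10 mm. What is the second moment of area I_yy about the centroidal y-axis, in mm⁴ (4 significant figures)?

Treat the section as a set of non-overlapping primitives; coordinates are from the bounding-box lower-left.
Outer circle: ⌀120, A = 11309.7 mm², x = 60 mm, Ī = 10 178 760 mm⁴.
Bore (subtracted): ⌀100, A = 7853.98 mm², x = 60 mm, Ī = 4 908 739 mm⁴.
By symmetry the centroid is at mid-width, x̄ = 60 mm.
All pieces are centred on the centroidal y-axis, so I = ΣĪ (holes subtracted) = 5 270 022 mm⁴.

I_yy ≈ 5.270 × 10⁶ mm⁴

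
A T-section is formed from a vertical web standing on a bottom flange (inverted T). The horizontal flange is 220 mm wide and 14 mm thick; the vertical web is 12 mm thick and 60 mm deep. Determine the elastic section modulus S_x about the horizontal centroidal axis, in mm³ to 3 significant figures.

Decompose the section into non-overlapping parts with the origin at the bottom-left of its bounding rectangle.
Flange: 220 × 14, A = 3 080 mm², y = 7 mm, Ī = 50 307 mm⁴.
Web: 12 × 60, A = 720 mm², y = 44 mm, Ī = 216 000 mm⁴.
Centroid: ȳ = ΣA·y / ΣA = 14.011 mm.
Transfer each piece to the horizontal centroidal axis using Ī + A·d² with d = y − 14.011:
  flange: d = -7.0105 mm → contributes +201 681 mm⁴
  web: d = 29.989 mm → contributes +863 545 mm⁴
Total I = 1 065 226 mm⁴.
Extreme fibre distance c = 59.989 mm; S = I/c = 17 757 mm³.

S_x ≈ 1.78 × 10⁴ mm³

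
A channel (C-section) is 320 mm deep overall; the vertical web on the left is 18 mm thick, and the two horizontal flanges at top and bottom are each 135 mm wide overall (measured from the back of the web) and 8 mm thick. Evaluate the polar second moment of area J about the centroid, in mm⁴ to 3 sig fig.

Treat the section as a set of non-overlapping primitives; coordinates are from the bounding-box lower-left.
Web: 18 × 320, A = 5 760 mm², y = 160 mm, Ī = 49 152 000 mm⁴.
Top flange (beyond web): 117 × 8, A = 936 mm², y = 316 mm, Ī = 4 992 mm⁴.
Bottom flange (beyond web): 117 × 8, A = 936 mm², y = 4 mm, Ī = 4 992 mm⁴.
By symmetry the centroid is at mid-height, ȳ = 160 mm.
Transfer each piece to the centroidal x-axis using Ī + A·d² with d = y − 160:
  web: d = 0 mm → contributes +49 152 000 mm⁴
  top flange (beyond web): d = 156 mm → contributes +22 783 488 mm⁴
  bottom flange (beyond web): d = -156 mm → contributes +22 783 488 mm⁴
Total I = 94 718 976 mm⁴.
For the y-axis: x̄ = 25.557 mm.
Repeating about the centroidal y-axis gives I_y = 8 728 212 mm⁴.
Polar second moment: J = I_x + I_y = 103 447 188 mm⁴.

J ≈ 1.03 × 10⁸ mm⁴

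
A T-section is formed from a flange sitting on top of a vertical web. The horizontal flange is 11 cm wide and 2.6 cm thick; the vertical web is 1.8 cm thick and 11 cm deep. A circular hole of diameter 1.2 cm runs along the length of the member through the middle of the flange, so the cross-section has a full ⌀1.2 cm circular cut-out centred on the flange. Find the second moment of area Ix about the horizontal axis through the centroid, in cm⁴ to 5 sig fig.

Split into non-overlapping primitives; take the origin at the lower-left of the bounding box.
Flange: 11 × 2.6, A = 28.6 cm², y = 12.3 cm, Ī = 16.11133 cm⁴.
Web: 1.8 × 11, A = 19.8 cm², y = 5.5 cm, Ī = 199.65 cm⁴.
Hole (subtracted): ⌀1.2, A = 1.130973 cm², y = 12.3 cm, Ī = 0.1017876 cm⁴.
Centroid: ȳ = ΣA·y / ΣA = 9.451623 cm.
Transfer each piece to the horizontal axis through the centroid using Ī + A·d² with d = y − 9.451623:
  flange: d = 2.848377 cm → contributes +248.1503 cm⁴
  web: d = -3.951623 cm → contributes +508.8334 cm⁴
  hole: d = 2.848377 cm → contributes −9.277658 cm⁴
Total I = 747.7061 cm⁴.

Ix ≈ 747.71 cm⁴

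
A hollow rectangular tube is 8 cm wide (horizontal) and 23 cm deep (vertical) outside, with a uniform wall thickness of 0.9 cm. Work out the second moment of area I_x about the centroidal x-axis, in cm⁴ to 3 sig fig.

Split into non-overlapping primitives; take the origin at the lower-left of the bounding box.
Outer rectangle: 8 × 23, A = 184 cm², y = 11.5 cm, Ī = 8111.3 cm⁴.
Inner void (subtracted): 6.2 × 21.2, A = 131.44 cm², y = 11.5 cm, Ī = 4922.9 cm⁴.
By symmetry the centroid is at mid-height, ȳ = 11.5 cm.
All pieces are centred on the centroidal x-axis, so I = ΣĪ (holes subtracted) = 3188.5 cm⁴.

I_x ≈ 3190 cm⁴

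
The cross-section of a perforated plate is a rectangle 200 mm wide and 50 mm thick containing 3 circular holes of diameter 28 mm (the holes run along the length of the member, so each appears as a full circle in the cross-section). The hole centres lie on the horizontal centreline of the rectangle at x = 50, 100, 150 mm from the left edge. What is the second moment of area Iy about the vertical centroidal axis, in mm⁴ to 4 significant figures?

Iy ≈ 3.016 × 10⁷ mm⁴

Decompose the section into non-overlapping parts with the origin at the bottom-left of its bounding rectangle.
Plate: 200 × 50, A = 10 000 mm², x = 100 mm, Ī = 33 333 333 mm⁴.
Hole 1 (subtracted): ⌀28, A = 615.752 mm², x = 50 mm, Ī = 30171.9 mm⁴.
Hole 2 (subtracted): ⌀28, A = 615.752 mm², x = 100 mm, Ī = 30171.9 mm⁴.
Hole 3 (subtracted): ⌀28, A = 615.752 mm², x = 150 mm, Ī = 30171.9 mm⁴.
By symmetry the centroid is at mid-width, x̄ = 100 mm.
Transfer each piece to the vertical centroidal axis using Ī + A·d² with d = x − 100:
  plate: d = 0 mm → contributes +33 333 333 mm⁴
  hole 1: d = -50 mm → contributes −1 569 552 mm⁴
  hole 2: d = 0 mm → contributes −30171.9 mm⁴
  hole 3: d = 50 mm → contributes −1 569 552 mm⁴
Total I = 30 164 057 mm⁴.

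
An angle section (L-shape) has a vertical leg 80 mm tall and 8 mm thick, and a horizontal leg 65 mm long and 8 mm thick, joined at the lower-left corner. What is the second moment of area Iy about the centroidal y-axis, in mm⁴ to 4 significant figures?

Split into non-overlapping primitives; take the origin at the lower-left of the bounding box.
Vertical leg: 8 × 80, A = 640 mm², x = 4 mm, Ī = 3413.33 mm⁴.
Horizontal leg (remainder): 57 × 8, A = 456 mm², x = 36.5 mm, Ī = 123 462 mm⁴.
Centroid: x̄ = ΣA·x / ΣA = 17.5219 mm.
Transfer each piece to the centroidal y-axis using Ī + A·d² with d = x − 17.5219:
  vertical leg: d = -13.5219 mm → contributes +120 432 mm⁴
  horizontal leg (remainder): d = 18.9781 mm → contributes +287 699 mm⁴
Total I = 408 131 mm⁴.

Iy ≈ 4.081 × 10⁵ mm⁴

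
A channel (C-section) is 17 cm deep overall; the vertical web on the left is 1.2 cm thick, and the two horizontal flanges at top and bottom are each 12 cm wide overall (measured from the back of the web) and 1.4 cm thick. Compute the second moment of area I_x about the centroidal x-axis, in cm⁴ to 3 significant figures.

I_x ≈ 2340 cm⁴

Break the section into simple shapes (no overlaps), measuring from the bottom-left corner of the bounding box.
Web: 1.2 × 17, A = 20.4 cm², y = 8.5 cm, Ī = 491.3 cm⁴.
Top flange (beyond web): 10.8 × 1.4, A = 15.12 cm², y = 16.3 cm, Ī = 2.4696 cm⁴.
Bottom flange (beyond web): 10.8 × 1.4, A = 15.12 cm², y = 0.7 cm, Ī = 2.4696 cm⁴.
By symmetry the centroid is at mid-height, ȳ = 8.5 cm.
Transfer each piece to the centroidal x-axis using Ī + A·d² with d = y − 8.5:
  web: d = 0 cm → contributes +491.3 cm⁴
  top flange (beyond web): d = 7.8 cm → contributes +922.37 cm⁴
  bottom flange (beyond web): d = -7.8 cm → contributes +922.37 cm⁴
Total I = 2 336 cm⁴.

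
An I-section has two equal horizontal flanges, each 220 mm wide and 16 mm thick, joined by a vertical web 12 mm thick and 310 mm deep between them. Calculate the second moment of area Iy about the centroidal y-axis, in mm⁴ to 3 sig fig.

Decompose the section into non-overlapping parts with the origin at the bottom-left of its bounding rectangle.
Bottom flange: 220 × 16, A = 3 520 mm², x = 110 mm, Ī = 14 197 333 mm⁴.
Web: 12 × 310, A = 3 720 mm², x = 110 mm, Ī = 44 640 mm⁴.
Top flange: 220 × 16, A = 3 520 mm², x = 110 mm, Ī = 14 197 333 mm⁴.
By symmetry the centroid is at mid-width, x̄ = 110 mm.
All pieces are centred on the centroidal y-axis, so I = ΣĪ = 28 439 307 mm⁴.

Iy ≈ 2.84 × 10⁷ mm⁴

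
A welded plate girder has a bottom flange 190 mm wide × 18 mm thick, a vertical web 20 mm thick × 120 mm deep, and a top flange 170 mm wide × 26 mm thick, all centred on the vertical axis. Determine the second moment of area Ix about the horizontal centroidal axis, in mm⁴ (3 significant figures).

Ix ≈ 4.23 × 10⁷ mm⁴

Split into non-overlapping primitives; take the origin at the lower-left of the bounding box.
Bottom plate: 190 × 18, A = 3 420 mm², y = 9 mm, Ī = 92 340 mm⁴.
Web plate: 20 × 120, A = 2 400 mm², y = 78 mm, Ī = 2 880 000 mm⁴.
Top plate: 170 × 26, A = 4 420 mm², y = 151 mm, Ī = 248 993 mm⁴.
Centroid: ȳ = ΣA·y / ΣA = 86.465 mm.
Transfer each piece to the horizontal centroidal axis using Ī + A·d² with d = y − 86.465:
  bottom plate: d = -77.465 mm → contributes +20 615 083 mm⁴
  web plate: d = -8.4648 mm → contributes +3 051 969 mm⁴
  top plate: d = 64.535 mm → contributes +18 657 349 mm⁴
Total I = 42 324 401 mm⁴.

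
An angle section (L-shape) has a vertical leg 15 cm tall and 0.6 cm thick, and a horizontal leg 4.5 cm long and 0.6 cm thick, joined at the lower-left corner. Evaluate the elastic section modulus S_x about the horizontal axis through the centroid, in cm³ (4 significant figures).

S_x ≈ 29.50 cm³

Break the section into simple shapes (no overlaps), measuring from the bottom-left corner of the bounding box.
Vertical leg: 0.6 × 15, A = 9 cm², y = 7.5 cm, Ī = 168.75 cm⁴.
Horizontal leg (remainder): 3.9 × 0.6, A = 2.34 cm², y = 0.3 cm, Ī = 0.0702 cm⁴.
Centroid: ȳ = ΣA·y / ΣA = 6.01429 cm.
Transfer each piece to the horizontal axis through the centroid using Ī + A·d² with d = y − 6.01429:
  vertical leg: d = 1.48571 cm → contributes +188.616 cm⁴
  horizontal leg (remainder): d = -5.71429 cm → contributes +76.4784 cm⁴
Total I = 265.094 cm⁴.
Extreme fibre distance c = 8.98571 cm; S = I/c = 29.5018 cm³.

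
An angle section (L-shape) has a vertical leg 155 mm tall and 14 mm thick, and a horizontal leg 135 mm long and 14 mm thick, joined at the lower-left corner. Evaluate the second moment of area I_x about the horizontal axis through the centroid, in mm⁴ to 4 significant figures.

I_x ≈ 9.101 × 10⁶ mm⁴

Decompose the section into non-overlapping parts with the origin at the bottom-left of its bounding rectangle.
Vertical leg: 14 × 155, A = 2 170 mm², y = 77.5 mm, Ī = 4 344 521 mm⁴.
Horizontal leg (remainder): 121 × 14, A = 1 694 mm², y = 7 mm, Ī = 27668.7 mm⁴.
Centroid: ȳ = ΣA·y / ΣA = 46.5924 mm.
Transfer each piece to the horizontal axis through the centroid using Ī + A·d² with d = y − 46.5924:
  vertical leg: d = 30.9076 mm → contributes +6 417 479 mm⁴
  horizontal leg (remainder): d = -39.5924 mm → contributes +2 683 111 mm⁴
Total I = 9 100 590 mm⁴.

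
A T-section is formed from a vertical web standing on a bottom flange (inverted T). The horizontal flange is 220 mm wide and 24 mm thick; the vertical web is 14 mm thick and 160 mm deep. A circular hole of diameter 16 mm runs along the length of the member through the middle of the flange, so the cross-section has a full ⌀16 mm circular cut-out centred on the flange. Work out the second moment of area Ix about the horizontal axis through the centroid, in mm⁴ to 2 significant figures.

Ix ≈ 1.8 × 10⁷ mm⁴

Decompose the section into non-overlapping parts with the origin at the bottom-left of its bounding rectangle.
Flange: 220 × 24, A = 5 280 mm², y = 12 mm, Ī = 253 440 mm⁴.
Web: 14 × 160, A = 2 240 mm², y = 104 mm, Ī = 4 778 667 mm⁴.
Hole (subtracted): ⌀16, A = 201.1 mm², y = 12 mm, Ī = 3 217 mm⁴.
Centroid: ȳ = ΣA·y / ΣA = 40.16 mm.
Transfer each piece to the horizontal axis through the centroid using Ī + A·d² with d = y − 40.16:
  flange: d = -28.16 mm → contributes +4 439 539 mm⁴
  web: d = 63.84 mm → contributes +13 908 721 mm⁴
  hole: d = -28.16 mm → contributes −162 623 mm⁴
Total I = 18 185 637 mm⁴.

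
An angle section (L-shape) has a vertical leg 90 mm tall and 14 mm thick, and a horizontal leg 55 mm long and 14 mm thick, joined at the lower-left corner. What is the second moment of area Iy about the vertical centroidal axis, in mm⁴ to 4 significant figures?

Decompose the section into non-overlapping parts with the origin at the bottom-left of its bounding rectangle.
Vertical leg: 14 × 90, A = 1 260 mm², x = 7 mm, Ī = 20 580 mm⁴.
Horizontal leg (remainder): 41 × 14, A = 574 mm², x = 34.5 mm, Ī = 80407.8 mm⁴.
Centroid: x̄ = ΣA·x / ΣA = 15.6069 mm.
Transfer each piece to the vertical centroidal axis using Ī + A·d² with d = x − 15.6069:
  vertical leg: d = -8.60687 mm → contributes +113 919 mm⁴
  horizontal leg (remainder): d = 18.8931 mm → contributes +285 297 mm⁴
Total I = 399 216 mm⁴.

Iy ≈ 3.992 × 10⁵ mm⁴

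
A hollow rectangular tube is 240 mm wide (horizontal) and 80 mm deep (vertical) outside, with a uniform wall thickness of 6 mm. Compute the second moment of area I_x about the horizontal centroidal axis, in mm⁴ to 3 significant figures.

Split into non-overlapping primitives; take the origin at the lower-left of the bounding box.
Outer rectangle: 240 × 80, A = 19 200 mm², y = 40 mm, Ī = 10 240 000 mm⁴.
Inner void (subtracted): 228 × 68, A = 15 504 mm², y = 40 mm, Ī = 5 974 208 mm⁴.
By symmetry the centroid is at mid-height, ȳ = 40 mm.
All pieces are centred on the horizontal centroidal axis, so I = ΣĪ (holes subtracted) = 4 265 792 mm⁴.

I_x ≈ 4.27 × 10⁶ mm⁴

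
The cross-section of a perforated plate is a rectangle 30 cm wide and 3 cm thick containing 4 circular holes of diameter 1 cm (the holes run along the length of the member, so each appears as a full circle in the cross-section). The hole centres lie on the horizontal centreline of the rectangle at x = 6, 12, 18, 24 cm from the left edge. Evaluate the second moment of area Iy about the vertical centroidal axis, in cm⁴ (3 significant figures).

Decompose the section into non-overlapping parts with the origin at the bottom-left of its bounding rectangle.
Plate: 30 × 3, A = 90 cm², x = 15 cm, Ī = 6 750 cm⁴.
Hole 1 (subtracted): ⌀1, A = 0.7854 cm², x = 6 cm, Ī = 0.049087 cm⁴.
Hole 2 (subtracted): ⌀1, A = 0.7854 cm², x = 12 cm, Ī = 0.049087 cm⁴.
Hole 3 (subtracted): ⌀1, A = 0.7854 cm², x = 18 cm, Ī = 0.049087 cm⁴.
Hole 4 (subtracted): ⌀1, A = 0.7854 cm², x = 24 cm, Ī = 0.049087 cm⁴.
By symmetry the centroid is at mid-width, x̄ = 15 cm.
Transfer each piece to the vertical centroidal axis using Ī + A·d² with d = x − 15:
  plate: d = 0 cm → contributes +6 750 cm⁴
  hole 1: d = -9 cm → contributes −63.666 cm⁴
  hole 2: d = -3 cm → contributes −7.1177 cm⁴
  hole 3: d = 3 cm → contributes −7.1177 cm⁴
  hole 4: d = 9 cm → contributes −63.666 cm⁴
Total I = 6608.4 cm⁴.

Iy ≈ 6610 cm⁴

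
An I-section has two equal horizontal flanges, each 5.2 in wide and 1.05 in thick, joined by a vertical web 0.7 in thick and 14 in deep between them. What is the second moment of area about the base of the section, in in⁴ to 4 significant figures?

Break the section into simple shapes (no overlaps), measuring from the bottom-left corner of the bounding box.
Bottom flange: 5.2 × 1.05, A = 5.46 in², y = 0.525 in, Ī = 0.501638 in⁴.
Web: 0.7 × 14, A = 9.8 in², y = 8.05 in, Ī = 160.067 in⁴.
Top flange: 5.2 × 1.05, A = 5.46 in², y = 15.575 in, Ī = 0.501638 in⁴.
Transfer each piece to the bottom edge using Ī + A·d² with d = y − 0:
  bottom flange: d = 0.525 in → contributes +2.00655 in⁴
  web: d = 8.05 in → contributes +795.131 in⁴
  top flange: d = 15.575 in → contributes +1324.99 in⁴
Total I = 2122.13 in⁴.

I_base ≈ 2122 in⁴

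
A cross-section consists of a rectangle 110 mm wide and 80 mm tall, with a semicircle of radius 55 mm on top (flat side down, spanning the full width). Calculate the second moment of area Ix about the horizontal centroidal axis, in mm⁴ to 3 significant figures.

Break the section into simple shapes (no overlaps), measuring from the bottom-left corner of the bounding box.
Rectangular body: 110 × 80, A = 8 800 mm², y = 40 mm, Ī = 4 693 333 mm⁴.
Semicircular cap: semicircle r = 55, A = 4751.7 mm², y = 103.34 mm, Ī = 1 004 345 mm⁴.
Centroid: ȳ = ΣA·y / ΣA = 62.21 mm.
Transfer each piece to the horizontal centroidal axis using Ī + A·d² with d = y − 62.21:
  rectangular body: d = -22.21 mm → contributes +9 034 253 mm⁴
  semicircular cap: d = 41.133 mm → contributes +9 043 662 mm⁴
Total I = 18 077 915 mm⁴.

Ix ≈ 1.81 × 10⁷ mm⁴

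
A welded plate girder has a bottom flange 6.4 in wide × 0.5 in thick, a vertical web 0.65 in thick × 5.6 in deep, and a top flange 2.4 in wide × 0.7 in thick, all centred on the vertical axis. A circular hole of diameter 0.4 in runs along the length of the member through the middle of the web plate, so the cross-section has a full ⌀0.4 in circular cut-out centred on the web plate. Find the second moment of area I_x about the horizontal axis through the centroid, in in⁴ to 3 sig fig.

Break the section into simple shapes (no overlaps), measuring from the bottom-left corner of the bounding box.
Bottom plate: 6.4 × 0.5, A = 3.2 in², y = 0.25 in, Ī = 0.066667 in⁴.
Web plate: 0.65 × 5.6, A = 3.64 in², y = 3.3 in, Ī = 9.5125 in⁴.
Top plate: 2.4 × 0.7, A = 1.68 in², y = 6.45 in, Ī = 0.0686 in⁴.
Hole (subtracted): ⌀0.4, A = 0.12566 in², y = 3.3 in, Ī = 0.0012566 in⁴.
Centroid: ȳ = ΣA·y / ΣA = 2.7677 in.
Transfer each piece to the horizontal axis through the centroid using Ī + A·d² with d = y − 2.7677:
  bottom plate: d = -2.5177 in → contributes +20.351 in⁴
  web plate: d = 0.53226 in → contributes +10.544 in⁴
  top plate: d = 3.6823 in → contributes +22.848 in⁴
  hole: d = 0.53226 in → contributes −0.036858 in⁴
Total I = 53.706 in⁴.

I_x ≈ 53.7 in⁴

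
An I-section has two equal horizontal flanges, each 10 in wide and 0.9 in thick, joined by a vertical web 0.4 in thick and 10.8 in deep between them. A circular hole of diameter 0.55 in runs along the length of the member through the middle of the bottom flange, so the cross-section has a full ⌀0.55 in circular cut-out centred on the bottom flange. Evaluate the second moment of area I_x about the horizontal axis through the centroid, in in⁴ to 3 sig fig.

I_x ≈ 651 in⁴

Split into non-overlapping primitives; take the origin at the lower-left of the bounding box.
Bottom flange: 10 × 0.9, A = 9 in², y = 0.45 in, Ī = 0.6075 in⁴.
Web: 0.4 × 10.8, A = 4.32 in², y = 6.3 in, Ī = 41.99 in⁴.
Top flange: 10 × 0.9, A = 9 in², y = 12.15 in, Ī = 0.6075 in⁴.
Hole (subtracted): ⌀0.55, A = 0.23758 in², y = 0.45 in, Ī = 0.0044918 in⁴.
Centroid: ȳ = ΣA·y / ΣA = 6.3629 in.
Transfer each piece to the horizontal axis through the centroid using Ī + A·d² with d = y − 6.3629:
  bottom flange: d = -5.9129 in → contributes +315.27 in⁴
  web: d = -0.06294 in → contributes +42.008 in⁴
  top flange: d = 5.7871 in → contributes +302.02 in⁴
  hole: d = -5.9129 in → contributes −8.3111 in⁴
Total I = 650.99 in⁴.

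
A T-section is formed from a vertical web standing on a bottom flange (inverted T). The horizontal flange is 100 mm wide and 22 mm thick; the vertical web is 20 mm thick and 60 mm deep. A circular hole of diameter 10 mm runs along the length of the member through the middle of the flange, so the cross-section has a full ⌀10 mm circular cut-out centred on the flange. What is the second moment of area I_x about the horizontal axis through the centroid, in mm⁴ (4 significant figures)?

Break the section into simple shapes (no overlaps), measuring from the bottom-left corner of the bounding box.
Flange: 100 × 22, A = 2 200 mm², y = 11 mm, Ī = 88733.3 mm⁴.
Web: 20 × 60, A = 1 200 mm², y = 52 mm, Ī = 360 000 mm⁴.
Hole (subtracted): ⌀10, A = 78.5398 mm², y = 11 mm, Ī = 490.874 mm⁴.
Centroid: ȳ = ΣA·y / ΣA = 25.8128 mm.
Transfer each piece to the horizontal axis through the centroid using Ī + A·d² with d = y − 25.8128:
  flange: d = -14.8128 mm → contributes +571 453 mm⁴
  web: d = 26.1872 mm → contributes +1 182 926 mm⁴
  hole: d = -14.8128 mm → contributes −17723.9 mm⁴
Total I = 1 736 655 mm⁴.

I_x ≈ 1.737 × 10⁶ mm⁴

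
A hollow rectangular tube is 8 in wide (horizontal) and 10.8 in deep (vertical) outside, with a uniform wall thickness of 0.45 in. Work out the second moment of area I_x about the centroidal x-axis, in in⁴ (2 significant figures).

I_x ≈ 270 in⁴

Decompose the section into non-overlapping parts with the origin at the bottom-left of its bounding rectangle.
Outer rectangle: 8 × 10.8, A = 86.4 in², y = 5.4 in, Ī = 839.8 in⁴.
Inner void (subtracted): 7.1 × 9.9, A = 70.29 in², y = 5.4 in, Ī = 574.1 in⁴.
By symmetry the centroid is at mid-height, ȳ = 5.4 in.
All pieces are centred on the centroidal x-axis, so I = ΣĪ (holes subtracted) = 265.7 in⁴.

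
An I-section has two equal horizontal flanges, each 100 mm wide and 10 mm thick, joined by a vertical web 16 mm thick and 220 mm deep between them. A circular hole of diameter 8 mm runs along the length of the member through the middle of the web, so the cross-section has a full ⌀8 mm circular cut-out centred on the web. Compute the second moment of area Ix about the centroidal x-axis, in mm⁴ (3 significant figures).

Break the section into simple shapes (no overlaps), measuring from the bottom-left corner of the bounding box.
Bottom flange: 100 × 10, A = 1 000 mm², y = 5 mm, Ī = 8333.3 mm⁴.
Web: 16 × 220, A = 3 520 mm², y = 120 mm, Ī = 14 197 333 mm⁴.
Top flange: 100 × 10, A = 1 000 mm², y = 235 mm, Ī = 8333.3 mm⁴.
Hole (subtracted): ⌀8, A = 50.265 mm², y = 120 mm, Ī = 201.06 mm⁴.
By symmetry the centroid is at mid-height, ȳ = 120 mm.
Transfer each piece to the centroidal x-axis using Ī + A·d² with d = y − 120:
  bottom flange: d = -115 mm → contributes +13 233 333 mm⁴
  web: d = 0 mm → contributes +14 197 333 mm⁴
  top flange: d = 115 mm → contributes +13 233 333 mm⁴
  hole: d = 0 mm → contributes −201.06 mm⁴
Total I = 40 663 799 mm⁴.

Ix ≈ 4.07 × 10⁷ mm⁴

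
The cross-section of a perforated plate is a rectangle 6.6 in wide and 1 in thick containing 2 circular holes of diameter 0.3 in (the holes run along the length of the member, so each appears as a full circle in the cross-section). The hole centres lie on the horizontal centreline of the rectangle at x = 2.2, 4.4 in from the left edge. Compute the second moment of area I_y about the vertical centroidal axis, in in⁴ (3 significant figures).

Treat the section as a set of non-overlapping primitives; coordinates are from the bounding-box lower-left.
Plate: 6.6 × 1, A = 6.6 in², x = 3.3 in, Ī = 23.958 in⁴.
Hole 1 (subtracted): ⌀0.3, A = 0.070686 in², x = 2.2 in, Ī = 0.00039761 in⁴.
Hole 2 (subtracted): ⌀0.3, A = 0.070686 in², x = 4.4 in, Ī = 0.00039761 in⁴.
By symmetry the centroid is at mid-width, x̄ = 3.3 in.
Transfer each piece to the vertical centroidal axis using Ī + A·d² with d = x − 3.3:
  plate: d = 0 in → contributes +23.958 in⁴
  hole 1: d = -1.1 in → contributes −0.085927 in⁴
  hole 2: d = 1.1 in → contributes −0.085927 in⁴
Total I = 23.786 in⁴.

I_y ≈ 23.8 in⁴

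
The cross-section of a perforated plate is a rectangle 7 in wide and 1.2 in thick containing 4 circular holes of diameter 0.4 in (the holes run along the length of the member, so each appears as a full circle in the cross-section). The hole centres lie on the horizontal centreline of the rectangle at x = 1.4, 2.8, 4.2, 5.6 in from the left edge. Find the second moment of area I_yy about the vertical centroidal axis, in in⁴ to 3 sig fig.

Treat the section as a set of non-overlapping primitives; coordinates are from the bounding-box lower-left.
Plate: 7 × 1.2, A = 8.4 in², x = 3.5 in, Ī = 34.3 in⁴.
Hole 1 (subtracted): ⌀0.4, A = 0.12566 in², x = 1.4 in, Ī = 0.0012566 in⁴.
Hole 2 (subtracted): ⌀0.4, A = 0.12566 in², x = 2.8 in, Ī = 0.0012566 in⁴.
Hole 3 (subtracted): ⌀0.4, A = 0.12566 in², x = 4.2 in, Ī = 0.0012566 in⁴.
Hole 4 (subtracted): ⌀0.4, A = 0.12566 in², x = 5.6 in, Ī = 0.0012566 in⁴.
By symmetry the centroid is at mid-width, x̄ = 3.5 in.
Transfer each piece to the vertical centroidal axis using Ī + A·d² with d = x − 3.5:
  plate: d = 0 in → contributes +34.3 in⁴
  hole 1: d = -2.1 in → contributes −0.55543 in⁴
  hole 2: d = -0.7 in → contributes −0.062832 in⁴
  hole 3: d = 0.7 in → contributes −0.062832 in⁴
  hole 4: d = 2.1 in → contributes −0.55543 in⁴
Total I = 33.063 in⁴.

I_yy ≈ 33.1 in⁴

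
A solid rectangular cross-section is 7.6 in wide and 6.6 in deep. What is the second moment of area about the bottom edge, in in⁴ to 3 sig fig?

I_base ≈ 728 in⁴

The section: 7.6 × 6.6, A = 50.16 in², y = 3.3 in, Ī = 182.08 in⁴.
Transfer it to the base of the section using Ī + A·d² with d = y − 0:
  the section: d = 3.3 in → contributes +728.32 in⁴
Total I = 728.32 in⁴.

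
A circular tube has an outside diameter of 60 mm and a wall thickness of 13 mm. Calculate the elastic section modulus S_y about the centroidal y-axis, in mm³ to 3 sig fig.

S_y ≈ 1.90 × 10⁴ mm³

Split into non-overlapping primitives; take the origin at the lower-left of the bounding box.
Outer circle: ⌀60, A = 2827.4 mm², x = 30 mm, Ī = 636 173 mm⁴.
Bore (subtracted): ⌀34, A = 907.92 mm², x = 30 mm, Ī = 65 597 mm⁴.
By symmetry the centroid is at mid-width, x̄ = 30 mm.
All pieces are centred on the centroidal y-axis, so I = ΣĪ (holes subtracted) = 570 575 mm⁴.
Extreme fibre distance c = 30 mm; S = I/c = 19 019 mm³.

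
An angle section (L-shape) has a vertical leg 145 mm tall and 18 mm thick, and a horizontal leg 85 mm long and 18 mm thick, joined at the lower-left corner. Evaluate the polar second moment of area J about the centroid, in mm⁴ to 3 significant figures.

Split into non-overlapping primitives; take the origin at the lower-left of the bounding box.
Vertical leg: 18 × 145, A = 2 610 mm², y = 72.5 mm, Ī = 4 572 938 mm⁴.
Horizontal leg (remainder): 67 × 18, A = 1 206 mm², y = 9 mm, Ī = 32 562 mm⁴.
Centroid: ȳ = ΣA·y / ΣA = 52.432 mm.
Transfer each piece to the centroidal x-axis using Ī + A·d² with d = y − 52.432:
  vertical leg: d = 20.068 mm → contributes +5 624 090 mm⁴
  horizontal leg (remainder): d = -43.432 mm → contributes +2 307 445 mm⁴
Total I = 7 931 535 mm⁴.
For the y-axis: x̄ = 22.432 mm.
Repeating about the centroidal y-axis gives I_y = 2 011 515 mm⁴.
Polar second moment: J = I_x + I_y = 9 943 050 mm⁴.

J ≈ 9.94 × 10⁶ mm⁴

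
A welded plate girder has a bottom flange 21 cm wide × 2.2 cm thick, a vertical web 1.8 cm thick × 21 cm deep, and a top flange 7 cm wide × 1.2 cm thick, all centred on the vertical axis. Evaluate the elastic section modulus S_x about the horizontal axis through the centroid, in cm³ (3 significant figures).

Break the section into simple shapes (no overlaps), measuring from the bottom-left corner of the bounding box.
Bottom plate: 21 × 2.2, A = 46.2 cm², y = 1.1 cm, Ī = 18.634 cm⁴.
Web plate: 1.8 × 21, A = 37.8 cm², y = 12.7 cm, Ī = 1389.2 cm⁴.
Top plate: 7 × 1.2, A = 8.4 cm², y = 23.8 cm, Ī = 1.008 cm⁴.
Centroid: ȳ = ΣA·y / ΣA = 7.9091 cm.
Transfer each piece to the horizontal axis through the centroid using Ī + A·d² with d = y − 7.9091:
  bottom plate: d = -6.8091 cm → contributes +2160.6 cm⁴
  web plate: d = 4.7909 cm → contributes +2256.8 cm⁴
  top plate: d = 15.891 cm → contributes +2122.2 cm⁴
Total I = 6539.6 cm⁴.
Extreme fibre distance c = 16.491 cm; S = I/c = 396.56 cm³.

S_x ≈ 397 cm³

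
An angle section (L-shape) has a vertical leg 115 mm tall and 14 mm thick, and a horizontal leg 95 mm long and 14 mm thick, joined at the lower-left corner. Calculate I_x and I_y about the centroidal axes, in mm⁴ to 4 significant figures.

I_x ≈ 3.490 × 10⁶ mm⁴, I_y ≈ 2.148 × 10⁶ mm⁴

Split into non-overlapping primitives; take the origin at the lower-left of the bounding box.
Vertical leg: 14 × 115, A = 1 610 mm², y = 57.5 mm, Ī = 1 774 354 mm⁴.
Horizontal leg (remainder): 81 × 14, A = 1 134 mm², y = 7 mm, Ī = 18 522 mm⁴.
Centroid: ȳ = ΣA·y / ΣA = 36.6301 mm.
Transfer each piece to the centroidal x-axis using Ī + A·d² with d = y − 36.6301:
  vertical leg: d = 20.8699 mm → contributes +2 475 594 mm⁴
  horizontal leg (remainder): d = -29.6301 mm → contributes +1 014 109 mm⁴
Total I = 3 489 703 mm⁴.
For the y-axis: x̄ = 26.6301 mm.
Repeating about the centroidal y-axis gives I_y = 2 147 523 mm⁴.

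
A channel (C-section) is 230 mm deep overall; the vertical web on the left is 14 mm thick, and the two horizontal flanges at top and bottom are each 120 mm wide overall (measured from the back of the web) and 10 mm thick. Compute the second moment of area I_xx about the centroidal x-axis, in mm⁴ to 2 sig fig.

I_xx ≈ 4.0 × 10⁷ mm⁴

Break the section into simple shapes (no overlaps), measuring from the bottom-left corner of the bounding box.
Web: 14 × 230, A = 3 220 mm², y = 115 mm, Ī = 14 194 833 mm⁴.
Top flange (beyond web): 106 × 10, A = 1 060 mm², y = 225 mm, Ī = 8 833 mm⁴.
Bottom flange (beyond web): 106 × 10, A = 1 060 mm², y = 5 mm, Ī = 8 833 mm⁴.
By symmetry the centroid is at mid-height, ȳ = 115 mm.
Transfer each piece to the centroidal x-axis using Ī + A·d² with d = y − 115:
  web: d = 0 mm → contributes +14 194 833 mm⁴
  top flange (beyond web): d = 110 mm → contributes +12 834 833 mm⁴
  bottom flange (beyond web): d = -110 mm → contributes +12 834 833 mm⁴
Total I = 39 864 500 mm⁴.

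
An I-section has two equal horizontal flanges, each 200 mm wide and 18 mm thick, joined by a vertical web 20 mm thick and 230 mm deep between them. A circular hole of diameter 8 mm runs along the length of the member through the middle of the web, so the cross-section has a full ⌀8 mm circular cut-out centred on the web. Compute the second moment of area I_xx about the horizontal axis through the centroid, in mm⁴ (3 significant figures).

I_xx ≈ 1.31 × 10⁸ mm⁴

Split into non-overlapping primitives; take the origin at the lower-left of the bounding box.
Bottom flange: 200 × 18, A = 3 600 mm², y = 9 mm, Ī = 97 200 mm⁴.
Web: 20 × 230, A = 4 600 mm², y = 133 mm, Ī = 20 278 333 mm⁴.
Top flange: 200 × 18, A = 3 600 mm², y = 257 mm, Ī = 97 200 mm⁴.
Hole (subtracted): ⌀8, A = 50.265 mm², y = 133 mm, Ī = 201.06 mm⁴.
By symmetry the centroid is at mid-height, ȳ = 133 mm.
Transfer each piece to the horizontal axis through the centroid using Ī + A·d² with d = y − 133:
  bottom flange: d = -124 mm → contributes +55 450 800 mm⁴
  web: d = 0 mm → contributes +20 278 333 mm⁴
  top flange: d = 124 mm → contributes +55 450 800 mm⁴
  hole: d = 0 mm → contributes −201.06 mm⁴
Total I = 131 179 732 mm⁴.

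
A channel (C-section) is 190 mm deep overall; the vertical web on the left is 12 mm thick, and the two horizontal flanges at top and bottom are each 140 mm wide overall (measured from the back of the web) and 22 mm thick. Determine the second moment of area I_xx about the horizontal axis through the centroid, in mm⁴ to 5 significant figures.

I_xx ≈ 4.6826 × 10⁷ mm⁴

Treat the section as a set of non-overlapping primitives; coordinates are from the bounding-box lower-left.
Web: 12 × 190, A = 2 280 mm², y = 95 mm, Ī = 6 859 000 mm⁴.
Top flange (beyond web): 128 × 22, A = 2 816 mm², y = 179 mm, Ī = 113578.7 mm⁴.
Bottom flange (beyond web): 128 × 22, A = 2 816 mm², y = 11 mm, Ī = 113578.7 mm⁴.
By symmetry the centroid is at mid-height, ȳ = 95 mm.
Transfer each piece to the horizontal axis through the centroid using Ī + A·d² with d = y − 95:
  web: d = 0 mm → contributes +6 859 000 mm⁴
  top flange (beyond web): d = 84 mm → contributes +19 983 275 mm⁴
  bottom flange (beyond web): d = -84 mm → contributes +19 983 275 mm⁴
Total I = 46 825 549 mm⁴.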